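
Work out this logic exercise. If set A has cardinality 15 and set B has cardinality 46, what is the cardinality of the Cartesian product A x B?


The Cartesian product A x B contains all ordered pairs (a, b).
|A x B| = |A| * |B| = 15 * 46 = 690

690


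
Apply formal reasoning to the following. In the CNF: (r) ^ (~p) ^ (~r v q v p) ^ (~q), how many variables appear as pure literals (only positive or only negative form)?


Check each variable for pure literal status:
p: mixed (not pure)
q: mixed (not pure)
r: mixed (not pure)
Pure literal count = 0

0


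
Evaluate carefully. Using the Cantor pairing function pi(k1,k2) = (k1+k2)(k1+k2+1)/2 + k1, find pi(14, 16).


k1 + k2 = 30
(k1+k2)(k1+k2+1)/2 = 30 * 31 / 2 = 465
pi = 465 + 14 = 479

479


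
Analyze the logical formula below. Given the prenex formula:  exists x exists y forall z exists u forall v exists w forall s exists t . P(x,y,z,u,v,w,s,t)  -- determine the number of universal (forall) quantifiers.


Quantifier prefix: exists x exists y forall z exists u forall v exists w forall s exists t
Mark each quantifier type:
  E E U E U E U E
Universal count = 3, Existential count = 5
Asked for universal (forall) quantifiers: 3

3


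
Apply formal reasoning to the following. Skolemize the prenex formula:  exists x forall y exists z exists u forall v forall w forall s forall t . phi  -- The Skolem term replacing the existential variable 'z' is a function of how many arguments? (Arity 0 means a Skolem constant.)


Quantifier prefix: exists x forall y exists z exists u forall v forall w forall s forall t
'z' is existentially quantified at position 3.
Universal variables preceding it: y
Skolem function arity = 1

1


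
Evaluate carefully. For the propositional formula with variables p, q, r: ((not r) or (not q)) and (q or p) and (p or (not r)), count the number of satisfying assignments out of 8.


Evaluate all 8 assignments for p, q, r:
p=0, q=0, r=0: 0
p=0, q=0, r=1: 0
p=0, q=1, r=0: 1
p=0, q=1, r=1: 0
p=1, q=0, r=0: 1
p=1, q=0, r=1: 1
p=1, q=1, r=0: 1
p=1, q=1, r=1: 0
Satisfying count = 4

4


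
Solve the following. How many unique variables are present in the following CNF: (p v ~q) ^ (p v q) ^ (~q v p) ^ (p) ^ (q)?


Identify each variable that appears in the formula.
Variables found: p, q
Count = 2

2


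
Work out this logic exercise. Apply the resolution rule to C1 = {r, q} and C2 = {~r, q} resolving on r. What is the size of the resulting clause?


Remove r from C1 and ~r from C2.
C1 remainder: {q}
C2 remainder: {q}
Union (resolvent): {q}
Resolvent has 1 literal(s).

1


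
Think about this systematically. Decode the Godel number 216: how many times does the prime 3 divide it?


Factorize 216 by dividing by 3 repeatedly.
Division steps: 3 divides 216 exactly 3 time(s).
Exponent of 3 = 3

3


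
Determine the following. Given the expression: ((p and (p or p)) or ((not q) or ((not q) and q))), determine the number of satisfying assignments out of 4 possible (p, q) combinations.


Check all 4 assignments:
p=0, q=0: 1
p=0, q=1: 0
p=1, q=0: 1
p=1, q=1: 1
Count of True = 3

3


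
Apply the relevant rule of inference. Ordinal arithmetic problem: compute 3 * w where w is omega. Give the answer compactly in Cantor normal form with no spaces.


Compute 3 * w.
Ordinal * is associative and left-distributive over +, but NOT commutative; for finite n>1, n*w = w but w*n stays w*n.
For finite n>0, n * w = sup{n*k : k<w} = w. So 3 * w = w.
Result = w

w


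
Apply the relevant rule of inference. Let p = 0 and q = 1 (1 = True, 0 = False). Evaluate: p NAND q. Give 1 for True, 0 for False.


p = 0, q = 1
Operation: p NAND q
Evaluate: 0 NAND 1 = 1

1


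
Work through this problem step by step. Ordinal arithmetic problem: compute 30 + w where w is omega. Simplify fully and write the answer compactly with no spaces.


Compute 30 + w.
Ordinal + is associative but NOT commutative; for finite n>0, n + w = w but w + n stays w+n.
Any finite left addend is absorbed by w on the right: 30 + w = w.
Result = w

w


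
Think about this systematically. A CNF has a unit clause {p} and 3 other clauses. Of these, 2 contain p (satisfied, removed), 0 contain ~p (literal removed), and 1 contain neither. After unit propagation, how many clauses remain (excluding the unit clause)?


Satisfied (removed): 2
Shortened (remain): 0
Unchanged (remain): 1
Remaining = 0 + 1 = 1

1


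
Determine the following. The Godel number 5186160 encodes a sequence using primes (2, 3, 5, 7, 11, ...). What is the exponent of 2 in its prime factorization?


Factorize 5186160 by dividing by 2 repeatedly.
Division steps: 2 divides 5186160 exactly 4 time(s).
Exponent of 2 = 4

4


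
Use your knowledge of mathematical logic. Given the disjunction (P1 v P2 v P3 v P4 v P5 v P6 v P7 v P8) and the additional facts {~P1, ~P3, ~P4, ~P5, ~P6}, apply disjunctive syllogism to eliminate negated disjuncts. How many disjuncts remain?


Original disjuncts (8): P1, P2, P3, P4, P5, P6, P7, P8
Negated (eliminate): ~P1, ~P3, ~P4, ~P5, ~P6
Remaining disjuncts: P2, P7, P8
Count = 8 - 5 = 3

3


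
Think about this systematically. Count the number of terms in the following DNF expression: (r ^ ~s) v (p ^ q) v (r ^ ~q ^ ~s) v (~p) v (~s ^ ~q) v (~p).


A DNF formula is a disjunction of terms (conjunctions).
Terms are separated by v.
Counting the disjuncts: 6 terms.

6


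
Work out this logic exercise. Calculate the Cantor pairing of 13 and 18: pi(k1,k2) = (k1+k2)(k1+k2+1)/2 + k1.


k1 + k2 = 31
(k1+k2)(k1+k2+1)/2 = 31 * 32 / 2 = 496
pi = 496 + 13 = 509

509


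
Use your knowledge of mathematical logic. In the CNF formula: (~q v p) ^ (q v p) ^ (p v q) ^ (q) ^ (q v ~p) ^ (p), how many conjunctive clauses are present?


A CNF formula is a conjunction of clauses.
Clauses are separated by ^.
Counting the conjuncts: 6 clauses.

6


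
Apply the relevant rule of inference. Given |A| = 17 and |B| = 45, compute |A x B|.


The Cartesian product A x B contains all ordered pairs (a, b).
|A x B| = |A| * |B| = 17 * 45 = 765

765


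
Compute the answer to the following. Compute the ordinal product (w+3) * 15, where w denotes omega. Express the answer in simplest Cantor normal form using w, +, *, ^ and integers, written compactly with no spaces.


Compute (w+3) * 15.
Ordinal * is associative and left-distributive over +, but NOT commutative; for finite n>1, n*w = w but w*n stays w*n.
(w+3) * 15 = (w+3) repeated 15 times. Each intermediate +3 is absorbed by the following w; only the last survives: w*15+3.
Result = w*15+3

w*15+3


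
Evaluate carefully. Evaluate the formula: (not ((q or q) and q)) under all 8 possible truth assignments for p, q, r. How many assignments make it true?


Check all 8 assignments:
p=0, q=0, r=0: 1
p=0, q=0, r=1: 1
p=0, q=1, r=0: 0
p=0, q=1, r=1: 0
p=1, q=0, r=0: 1
p=1, q=0, r=1: 1
p=1, q=1, r=0: 0
p=1, q=1, r=1: 0
Count of True = 4

4


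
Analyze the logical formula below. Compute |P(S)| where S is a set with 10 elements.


The power set of a set with n elements has 2^n elements.
|P(S)| = 2^10 = 1024

1024


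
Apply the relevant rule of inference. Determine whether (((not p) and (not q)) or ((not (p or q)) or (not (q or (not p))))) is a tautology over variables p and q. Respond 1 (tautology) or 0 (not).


Check all 4 assignments:
p=0, q=0: 1
p=0, q=1: 0
p=1, q=0: 1
p=1, q=1: 0
Satisfying count = 2/4.
Tautology iff count = 4: no.

0


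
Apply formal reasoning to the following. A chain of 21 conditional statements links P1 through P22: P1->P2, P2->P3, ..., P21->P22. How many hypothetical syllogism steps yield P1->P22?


With 21 implications in a chain connecting 22 propositions:
P1->P2, P2->P3, ..., P21->P22
Steps needed = (number of implications) - 1 = 21 - 1 = 20

20


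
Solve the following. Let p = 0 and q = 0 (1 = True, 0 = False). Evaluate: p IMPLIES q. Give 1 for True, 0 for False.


p = 0, q = 0
Operation: p IMPLIES q
Evaluate: 0 IMPLIES 0 = 1

1


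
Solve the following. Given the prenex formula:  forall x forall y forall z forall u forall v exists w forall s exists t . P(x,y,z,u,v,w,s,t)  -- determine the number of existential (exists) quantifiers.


Quantifier prefix: forall x forall y forall z forall u forall v exists w forall s exists t
Mark each quantifier type:
  U U U U U E U E
Universal count = 6, Existential count = 2
Asked for existential (exists) quantifiers: 2

2


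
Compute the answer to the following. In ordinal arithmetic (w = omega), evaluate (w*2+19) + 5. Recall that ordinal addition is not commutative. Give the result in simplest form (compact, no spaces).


Compute (w*2+19) + 5.
Ordinal + is associative but NOT commutative; for finite n>0, n + w = w but w + n stays w+n.
By associativity: (w*2+19) + 5 = w*2 + (19+5) = w*2+24.
Result = w*2+24

w*2+24


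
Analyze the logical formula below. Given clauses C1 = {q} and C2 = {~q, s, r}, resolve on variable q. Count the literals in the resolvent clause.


Remove q from C1 and ~q from C2.
C1 remainder: {}
C2 remainder: {s, r}
Union (resolvent): {r, s}
Resolvent has 2 literal(s).

2


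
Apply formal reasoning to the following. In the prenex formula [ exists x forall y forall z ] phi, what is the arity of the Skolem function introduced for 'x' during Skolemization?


Quantifier prefix: exists x forall y forall z
'x' is existentially quantified at position 1.
No universal quantifiers precede it.
Skolem function arity = 0 (a Skolem constant)

0


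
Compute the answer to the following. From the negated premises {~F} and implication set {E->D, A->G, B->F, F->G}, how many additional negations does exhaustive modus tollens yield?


Initial negated facts: {~F}
Apply modus tollens to closure:
  ~F and B->F  =>  ~B
Final negated: {~B, ~F}
New negations: {~B}
Count = 1

1


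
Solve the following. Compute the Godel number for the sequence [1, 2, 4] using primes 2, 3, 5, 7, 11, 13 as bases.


Encode each element as an exponent of the corresponding prime:
  2^1 = 2
  3^2 = 9
  5^4 = 625
Product = 2 * 9 * 625 = 11250

11250


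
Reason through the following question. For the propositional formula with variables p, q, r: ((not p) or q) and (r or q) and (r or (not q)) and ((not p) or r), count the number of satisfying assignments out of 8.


Evaluate all 8 assignments for p, q, r:
p=0, q=0, r=0: 0
p=0, q=0, r=1: 1
p=0, q=1, r=0: 0
p=0, q=1, r=1: 1
p=1, q=0, r=0: 0
p=1, q=0, r=1: 0
p=1, q=1, r=0: 0
p=1, q=1, r=1: 1
Satisfying count = 3

3


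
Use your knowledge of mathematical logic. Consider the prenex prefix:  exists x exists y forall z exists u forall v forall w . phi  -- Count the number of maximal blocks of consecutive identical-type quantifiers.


Quantifier-type sequence: E E A E A A  (A=forall, E=exists)
Group into maximal same-type runs:
  Ex2 | Ax1 | Ex1 | Ax2
Number of blocks = 4

4


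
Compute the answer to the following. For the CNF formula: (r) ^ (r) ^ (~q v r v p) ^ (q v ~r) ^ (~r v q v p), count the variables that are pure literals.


Check each variable for pure literal status:
p: pure positive
q: mixed (not pure)
r: mixed (not pure)
Pure literal count = 1

1


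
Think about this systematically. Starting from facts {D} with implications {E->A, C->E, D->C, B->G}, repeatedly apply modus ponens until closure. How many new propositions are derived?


Initial facts: {D}
Apply modus ponens to closure:
  D and D->C  =>  C
  C and C->E  =>  E
  E and E->A  =>  A
Final known: {A, C, D, E}
New propositions: {A, C, E}
Count = 3

3


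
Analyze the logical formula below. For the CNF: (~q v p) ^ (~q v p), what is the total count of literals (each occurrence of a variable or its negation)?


Counting literals in each clause:
Clause 1: 2 literal(s)
Clause 2: 2 literal(s)
Total = 4

4


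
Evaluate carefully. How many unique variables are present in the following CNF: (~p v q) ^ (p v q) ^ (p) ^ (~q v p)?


Identify each variable that appears in the formula.
Variables found: p, q
Count = 2

2


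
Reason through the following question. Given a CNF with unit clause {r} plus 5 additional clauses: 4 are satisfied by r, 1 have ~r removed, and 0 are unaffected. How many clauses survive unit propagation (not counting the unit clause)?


Satisfied (removed): 4
Shortened (remain): 1
Unchanged (remain): 0
Remaining = 1 + 0 = 1

1


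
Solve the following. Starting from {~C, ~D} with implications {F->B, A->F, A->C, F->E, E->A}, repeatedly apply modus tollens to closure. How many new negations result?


Initial negated facts: {~C, ~D}
Apply modus tollens to closure:
  ~C and A->C  =>  ~A
  ~A and E->A  =>  ~E
  ~E and F->E  =>  ~F
Final negated: {~A, ~C, ~D, ~E, ~F}
New negations: {~A, ~E, ~F}
Count = 3

3


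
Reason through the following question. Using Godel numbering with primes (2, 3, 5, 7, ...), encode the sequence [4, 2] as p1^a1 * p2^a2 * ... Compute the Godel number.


Encode each element as an exponent of the corresponding prime:
  2^4 = 16
  3^2 = 9
Product = 16 * 9 = 144

144


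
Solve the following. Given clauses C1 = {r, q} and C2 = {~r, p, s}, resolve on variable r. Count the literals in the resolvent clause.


Remove r from C1 and ~r from C2.
C1 remainder: {q}
C2 remainder: {p, s}
Union (resolvent): {p, q, s}
Resolvent has 3 literal(s).

3


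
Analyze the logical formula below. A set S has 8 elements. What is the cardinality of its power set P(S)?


The power set of a set with n elements has 2^n elements.
|P(S)| = 2^8 = 256

256


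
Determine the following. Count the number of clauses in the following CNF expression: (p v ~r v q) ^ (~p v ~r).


A CNF formula is a conjunction of clauses.
Clauses are separated by ^.
Counting the conjuncts: 2 clauses.

2


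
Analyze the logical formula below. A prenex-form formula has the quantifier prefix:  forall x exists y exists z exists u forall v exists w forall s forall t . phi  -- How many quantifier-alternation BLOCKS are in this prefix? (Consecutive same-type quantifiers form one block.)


Quantifier-type sequence: A E E E A E A A  (A=forall, E=exists)
Group into maximal same-type runs:
  Ax1 | Ex3 | Ax1 | Ex1 | Ax2
Number of blocks = 5

5


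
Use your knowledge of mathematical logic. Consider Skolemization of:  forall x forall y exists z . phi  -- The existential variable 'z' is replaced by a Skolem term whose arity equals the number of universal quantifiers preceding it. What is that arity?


Quantifier prefix: forall x forall y exists z
'z' is existentially quantified at position 3.
Universal variables preceding it: x, y
Skolem function arity = 2

2


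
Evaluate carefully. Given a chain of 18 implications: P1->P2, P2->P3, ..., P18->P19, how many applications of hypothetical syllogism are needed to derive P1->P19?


With 18 implications in a chain connecting 19 propositions:
P1->P2, P2->P3, ..., P18->P19
Steps needed = (number of implications) - 1 = 18 - 1 = 17

17


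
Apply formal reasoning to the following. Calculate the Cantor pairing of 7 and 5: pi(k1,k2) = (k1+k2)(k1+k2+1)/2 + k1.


k1 + k2 = 12
(k1+k2)(k1+k2+1)/2 = 12 * 13 / 2 = 78
pi = 78 + 7 = 85

85


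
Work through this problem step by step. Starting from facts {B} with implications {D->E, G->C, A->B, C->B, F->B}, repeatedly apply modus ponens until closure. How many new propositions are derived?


Initial facts: {B}
Apply modus ponens to closure:
  (no implication fires)
Final known: {B}
New propositions: {(none)}
Count = 0

0


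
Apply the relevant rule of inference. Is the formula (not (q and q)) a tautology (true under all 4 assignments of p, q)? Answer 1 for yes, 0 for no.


Check all 4 assignments:
p=0, q=0: 1
p=0, q=1: 0
p=1, q=0: 1
p=1, q=1: 0
Satisfying count = 2/4.
Tautology iff count = 4: no.

0


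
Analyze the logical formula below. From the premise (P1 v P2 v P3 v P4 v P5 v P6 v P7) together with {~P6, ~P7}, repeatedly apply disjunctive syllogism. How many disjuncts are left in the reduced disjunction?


Original disjuncts (7): P1, P2, P3, P4, P5, P6, P7
Negated (eliminate): ~P6, ~P7
Remaining disjuncts: P1, P2, P3, P4, P5
Count = 7 - 2 = 5

5


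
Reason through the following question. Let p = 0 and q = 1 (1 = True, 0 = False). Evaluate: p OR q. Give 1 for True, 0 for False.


p = 0, q = 1
Operation: p OR q
Evaluate: 0 OR 1 = 1

1


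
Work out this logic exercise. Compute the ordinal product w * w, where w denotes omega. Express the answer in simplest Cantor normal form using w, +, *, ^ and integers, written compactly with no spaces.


Compute w * w.
Ordinal * is associative and left-distributive over +, but NOT commutative; for finite n>1, n*w = w but w*n stays w*n.
w * w = w^2 by definition.
Result = w^2

w^2


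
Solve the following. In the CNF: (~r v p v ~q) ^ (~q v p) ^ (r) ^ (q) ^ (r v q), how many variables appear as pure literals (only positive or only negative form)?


Check each variable for pure literal status:
p: pure positive
q: mixed (not pure)
r: mixed (not pure)
Pure literal count = 1

1


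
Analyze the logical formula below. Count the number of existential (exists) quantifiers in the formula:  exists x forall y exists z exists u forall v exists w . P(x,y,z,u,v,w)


Quantifier prefix: exists x forall y exists z exists u forall v exists w
Mark each quantifier type:
  E U E E U E
Universal count = 2, Existential count = 4
Asked for existential (exists) quantifiers: 4

4


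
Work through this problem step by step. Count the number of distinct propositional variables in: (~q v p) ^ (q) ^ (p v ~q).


Identify each variable that appears in the formula.
Variables found: p, q
Count = 2

2


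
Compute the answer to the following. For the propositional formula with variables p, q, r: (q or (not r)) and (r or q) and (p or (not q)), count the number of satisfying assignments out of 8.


Evaluate all 8 assignments for p, q, r:
p=0, q=0, r=0: 0
p=0, q=0, r=1: 0
p=0, q=1, r=0: 0
p=0, q=1, r=1: 0
p=1, q=0, r=0: 0
p=1, q=0, r=1: 0
p=1, q=1, r=0: 1
p=1, q=1, r=1: 1
Satisfying count = 2

2


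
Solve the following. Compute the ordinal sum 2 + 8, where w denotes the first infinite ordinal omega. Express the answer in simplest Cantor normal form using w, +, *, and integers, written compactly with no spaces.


Compute 2 + 8.
Ordinal + is associative but NOT commutative; for finite n>0, n + w = w but w + n stays w+n.
Both operands finite; ordinal + agrees with natural +: 2 + 8 = 10.
Result = 10

10


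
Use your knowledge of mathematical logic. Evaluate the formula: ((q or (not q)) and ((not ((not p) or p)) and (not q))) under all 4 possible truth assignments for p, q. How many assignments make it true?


Check all 4 assignments:
p=0, q=0: 0
p=0, q=1: 0
p=1, q=0: 0
p=1, q=1: 0
Count of True = 0

0


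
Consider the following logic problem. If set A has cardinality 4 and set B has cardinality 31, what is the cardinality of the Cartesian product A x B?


The Cartesian product A x B contains all ordered pairs (a, b).
|A x B| = |A| * |B| = 4 * 31 = 124

124


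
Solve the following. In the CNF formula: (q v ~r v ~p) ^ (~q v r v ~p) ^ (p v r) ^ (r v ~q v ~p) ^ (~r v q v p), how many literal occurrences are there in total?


Counting literals in each clause:
Clause 1: 3 literal(s)
Clause 2: 3 literal(s)
Clause 3: 2 literal(s)
Clause 4: 3 literal(s)
Clause 5: 3 literal(s)
Total = 14

14


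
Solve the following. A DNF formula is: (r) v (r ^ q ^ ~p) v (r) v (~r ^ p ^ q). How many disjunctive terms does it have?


A DNF formula is a disjunction of terms (conjunctions).
Terms are separated by v.
Counting the disjuncts: 4 terms.

4


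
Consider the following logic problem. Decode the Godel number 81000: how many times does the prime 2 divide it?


Factorize 81000 by dividing by 2 repeatedly.
Division steps: 2 divides 81000 exactly 3 time(s).
Exponent of 2 = 3

3


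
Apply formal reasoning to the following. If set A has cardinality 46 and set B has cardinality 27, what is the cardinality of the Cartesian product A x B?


The Cartesian product A x B contains all ordered pairs (a, b).
|A x B| = |A| * |B| = 46 * 27 = 1242

1242


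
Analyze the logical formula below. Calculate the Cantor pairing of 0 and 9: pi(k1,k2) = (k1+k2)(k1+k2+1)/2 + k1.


k1 + k2 = 9
(k1+k2)(k1+k2+1)/2 = 9 * 10 / 2 = 45
pi = 45 + 0 = 45

45


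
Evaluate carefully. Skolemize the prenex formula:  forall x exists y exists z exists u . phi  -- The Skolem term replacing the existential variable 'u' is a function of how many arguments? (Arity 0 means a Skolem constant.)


Quantifier prefix: forall x exists y exists z exists u
'u' is existentially quantified at position 4.
Universal variables preceding it: x
Skolem function arity = 1

1


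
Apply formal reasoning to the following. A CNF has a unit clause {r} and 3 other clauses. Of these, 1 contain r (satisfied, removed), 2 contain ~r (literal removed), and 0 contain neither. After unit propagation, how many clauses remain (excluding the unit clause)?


Satisfied (removed): 1
Shortened (remain): 2
Unchanged (remain): 0
Remaining = 2 + 0 = 2

2


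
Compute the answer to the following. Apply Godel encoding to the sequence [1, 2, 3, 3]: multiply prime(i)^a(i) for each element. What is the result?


Encode each element as an exponent of the corresponding prime:
  2^1 = 2
  3^2 = 9
  5^3 = 125
  7^3 = 343
Product = 2 * 9 * 125 * 343 = 771750

771750


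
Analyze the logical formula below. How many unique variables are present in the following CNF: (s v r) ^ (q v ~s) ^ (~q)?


Identify each variable that appears in the formula.
Variables found: q, r, s
Count = 3

3


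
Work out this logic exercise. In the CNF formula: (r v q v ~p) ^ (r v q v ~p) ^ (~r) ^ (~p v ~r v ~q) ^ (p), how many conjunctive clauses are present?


A CNF formula is a conjunction of clauses.
Clauses are separated by ^.
Counting the conjuncts: 5 clauses.

5


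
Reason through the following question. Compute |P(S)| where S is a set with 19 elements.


The power set of a set with n elements has 2^n elements.
|P(S)| = 2^19 = 524288

524288


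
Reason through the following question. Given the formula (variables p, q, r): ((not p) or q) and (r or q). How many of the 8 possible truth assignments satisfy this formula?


Evaluate all 8 assignments for p, q, r:
p=0, q=0, r=0: 0
p=0, q=0, r=1: 1
p=0, q=1, r=0: 1
p=0, q=1, r=1: 1
p=1, q=0, r=0: 0
p=1, q=0, r=1: 0
p=1, q=1, r=0: 1
p=1, q=1, r=1: 1
Satisfying count = 5

5


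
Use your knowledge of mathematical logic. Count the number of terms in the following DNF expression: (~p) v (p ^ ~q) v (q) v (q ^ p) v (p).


A DNF formula is a disjunction of terms (conjunctions).
Terms are separated by v.
Counting the disjuncts: 5 terms.

5


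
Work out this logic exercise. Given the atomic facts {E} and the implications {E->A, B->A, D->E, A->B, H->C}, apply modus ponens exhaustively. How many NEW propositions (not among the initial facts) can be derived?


Initial facts: {E}
Apply modus ponens to closure:
  E and E->A  =>  A
  A and A->B  =>  B
Final known: {A, B, E}
New propositions: {A, B}
Count = 2

2


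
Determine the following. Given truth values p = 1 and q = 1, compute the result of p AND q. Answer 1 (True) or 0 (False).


p = 1, q = 1
Operation: p AND q
Evaluate: 1 AND 1 = 1

1


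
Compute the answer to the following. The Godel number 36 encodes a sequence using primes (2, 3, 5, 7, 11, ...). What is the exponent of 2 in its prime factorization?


Factorize 36 by dividing by 2 repeatedly.
Division steps: 2 divides 36 exactly 2 time(s).
Exponent of 2 = 2

2


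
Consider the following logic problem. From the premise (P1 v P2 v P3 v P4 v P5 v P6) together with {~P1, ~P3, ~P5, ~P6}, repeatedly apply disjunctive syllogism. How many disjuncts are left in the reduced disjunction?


Original disjuncts (6): P1, P2, P3, P4, P5, P6
Negated (eliminate): ~P1, ~P3, ~P5, ~P6
Remaining disjuncts: P2, P4
Count = 6 - 4 = 2

2


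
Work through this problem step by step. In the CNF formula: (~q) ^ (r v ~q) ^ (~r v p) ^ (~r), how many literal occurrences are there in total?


Counting literals in each clause:
Clause 1: 1 literal(s)
Clause 2: 2 literal(s)
Clause 3: 2 literal(s)
Clause 4: 1 literal(s)
Total = 6

6


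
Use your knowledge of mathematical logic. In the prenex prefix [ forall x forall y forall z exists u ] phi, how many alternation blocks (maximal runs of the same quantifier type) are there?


Quantifier-type sequence: A A A E  (A=forall, E=exists)
Group into maximal same-type runs:
  Ax3 | Ex1
Number of blocks = 2

2


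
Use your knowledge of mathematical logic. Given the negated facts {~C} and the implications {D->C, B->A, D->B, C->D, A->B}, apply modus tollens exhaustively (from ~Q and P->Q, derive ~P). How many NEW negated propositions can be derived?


Initial negated facts: {~C}
Apply modus tollens to closure:
  ~C and D->C  =>  ~D
Final negated: {~C, ~D}
New negations: {~D}
Count = 1

1


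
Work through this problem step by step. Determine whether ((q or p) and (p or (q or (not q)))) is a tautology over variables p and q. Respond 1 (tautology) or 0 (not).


Check all 4 assignments:
p=0, q=0: 0
p=0, q=1: 1
p=1, q=0: 1
p=1, q=1: 1
Satisfying count = 3/4.
Tautology iff count = 4: no.

0


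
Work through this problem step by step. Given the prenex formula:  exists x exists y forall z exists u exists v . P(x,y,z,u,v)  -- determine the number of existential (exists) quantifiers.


Quantifier prefix: exists x exists y forall z exists u exists v
Mark each quantifier type:
  E E U E E
Universal count = 1, Existential count = 4
Asked for existential (exists) quantifiers: 4

4


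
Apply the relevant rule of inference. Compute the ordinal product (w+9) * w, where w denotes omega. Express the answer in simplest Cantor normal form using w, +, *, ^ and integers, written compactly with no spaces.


Compute (w+9) * w.
Ordinal * is associative and left-distributive over +, but NOT commutative; for finite n>1, n*w = w but w*n stays w*n.
(w+9) * w = sup{(w+9)*k : k<w} = sup{w*k+9} = w^2 (the +9 tail is absorbed in the limit).
Result = w^2

w^2


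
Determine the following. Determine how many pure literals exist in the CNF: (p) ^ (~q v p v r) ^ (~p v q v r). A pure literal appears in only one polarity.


Check each variable for pure literal status:
p: mixed (not pure)
q: mixed (not pure)
r: pure positive
Pure literal count = 1

1


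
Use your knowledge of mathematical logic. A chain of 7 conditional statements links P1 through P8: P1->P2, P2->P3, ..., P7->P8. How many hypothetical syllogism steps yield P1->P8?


With 7 implications in a chain connecting 8 propositions:
P1->P2, P2->P3, ..., P7->P8
Steps needed = (number of implications) - 1 = 7 - 1 = 6

6


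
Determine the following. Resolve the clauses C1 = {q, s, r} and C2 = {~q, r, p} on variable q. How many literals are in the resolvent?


Remove q from C1 and ~q from C2.
C1 remainder: {s, r}
C2 remainder: {r, p}
Union (resolvent): {p, r, s}
Resolvent has 3 literal(s).

3


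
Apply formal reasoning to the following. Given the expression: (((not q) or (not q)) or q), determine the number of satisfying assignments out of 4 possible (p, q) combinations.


Check all 4 assignments:
p=0, q=0: 1
p=0, q=1: 1
p=1, q=0: 1
p=1, q=1: 1
Count of True = 4

4


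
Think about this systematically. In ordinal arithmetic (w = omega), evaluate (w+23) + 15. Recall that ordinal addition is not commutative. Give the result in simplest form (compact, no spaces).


Compute (w+23) + 15.
Ordinal + is associative but NOT commutative; for finite n>0, n + w = w but w + n stays w+n.
By associativity: (w+23) + 15 = w + (23+15) = w+38.
Result = w+38

w+38


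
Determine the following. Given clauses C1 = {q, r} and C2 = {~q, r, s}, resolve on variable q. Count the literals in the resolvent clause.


Remove q from C1 and ~q from C2.
C1 remainder: {r}
C2 remainder: {r, s}
Union (resolvent): {r, s}
Resolvent has 2 literal(s).

2


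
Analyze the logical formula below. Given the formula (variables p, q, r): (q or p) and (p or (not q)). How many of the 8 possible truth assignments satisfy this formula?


Evaluate all 8 assignments for p, q, r:
p=0, q=0, r=0: 0
p=0, q=0, r=1: 0
p=0, q=1, r=0: 0
p=0, q=1, r=1: 0
p=1, q=0, r=0: 1
p=1, q=0, r=1: 1
p=1, q=1, r=0: 1
p=1, q=1, r=1: 1
Satisfying count = 4

4


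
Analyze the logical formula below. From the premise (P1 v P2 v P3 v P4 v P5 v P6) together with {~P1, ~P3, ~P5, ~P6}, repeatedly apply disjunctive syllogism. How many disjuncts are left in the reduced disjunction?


Original disjuncts (6): P1, P2, P3, P4, P5, P6
Negated (eliminate): ~P1, ~P3, ~P5, ~P6
Remaining disjuncts: P2, P4
Count = 6 - 4 = 2

2


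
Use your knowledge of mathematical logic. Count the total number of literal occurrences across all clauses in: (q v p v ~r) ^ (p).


Counting literals in each clause:
Clause 1: 3 literal(s)
Clause 2: 1 literal(s)
Total = 4

4


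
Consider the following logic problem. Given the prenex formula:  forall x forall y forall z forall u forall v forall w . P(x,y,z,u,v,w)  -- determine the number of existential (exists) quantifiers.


Quantifier prefix: forall x forall y forall z forall u forall v forall w
Mark each quantifier type:
  U U U U U U
Universal count = 6, Existential count = 0
Asked for existential (exists) quantifiers: 0

0


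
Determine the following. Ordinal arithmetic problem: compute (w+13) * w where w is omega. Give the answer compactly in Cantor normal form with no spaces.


Compute (w+13) * w.
Ordinal * is associative and left-distributive over +, but NOT commutative; for finite n>1, n*w = w but w*n stays w*n.
(w+13) * w = sup{(w+13)*k : k<w} = sup{w*k+13} = w^2 (the +13 tail is absorbed in the limit).
Result = w^2

w^2


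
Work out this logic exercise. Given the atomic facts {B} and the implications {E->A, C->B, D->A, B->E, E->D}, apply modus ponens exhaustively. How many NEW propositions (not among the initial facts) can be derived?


Initial facts: {B}
Apply modus ponens to closure:
  B and B->E  =>  E
  E and E->D  =>  D
  E and E->A  =>  A
Final known: {A, B, D, E}
New propositions: {A, D, E}
Count = 3

3


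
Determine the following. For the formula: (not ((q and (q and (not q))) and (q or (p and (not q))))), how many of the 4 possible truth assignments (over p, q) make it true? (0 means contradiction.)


Check all 4 assignments:
p=0, q=0: 1
p=0, q=1: 1
p=1, q=0: 1
p=1, q=1: 1
Count of True = 4

4


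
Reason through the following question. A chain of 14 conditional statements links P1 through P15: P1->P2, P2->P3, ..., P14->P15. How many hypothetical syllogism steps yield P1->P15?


With 14 implications in a chain connecting 15 propositions:
P1->P2, P2->P3, ..., P14->P15
Steps needed = (number of implications) - 1 = 14 - 1 = 13

13


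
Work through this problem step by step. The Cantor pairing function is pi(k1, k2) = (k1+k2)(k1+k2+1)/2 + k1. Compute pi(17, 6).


k1 + k2 = 23
(k1+k2)(k1+k2+1)/2 = 23 * 24 / 2 = 276
pi = 276 + 17 = 293

293


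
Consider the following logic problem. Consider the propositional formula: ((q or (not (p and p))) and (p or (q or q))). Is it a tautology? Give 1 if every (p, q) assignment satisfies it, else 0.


Check all 4 assignments:
p=0, q=0: 0
p=0, q=1: 1
p=1, q=0: 0
p=1, q=1: 1
Satisfying count = 2/4.
Tautology iff count = 4: no.

0


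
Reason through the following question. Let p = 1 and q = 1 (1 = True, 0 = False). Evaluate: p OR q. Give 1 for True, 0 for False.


p = 1, q = 1
Operation: p OR q
Evaluate: 1 OR 1 = 1

1


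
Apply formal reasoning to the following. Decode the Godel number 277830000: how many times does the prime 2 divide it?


Factorize 277830000 by dividing by 2 repeatedly.
Division steps: 2 divides 277830000 exactly 4 time(s).
Exponent of 2 = 4

4


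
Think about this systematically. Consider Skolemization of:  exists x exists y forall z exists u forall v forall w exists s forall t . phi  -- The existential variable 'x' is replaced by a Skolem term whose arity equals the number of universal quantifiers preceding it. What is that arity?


Quantifier prefix: exists x exists y forall z exists u forall v forall w exists s forall t
'x' is existentially quantified at position 1.
No universal quantifiers precede it.
Skolem function arity = 0 (a Skolem constant)

0


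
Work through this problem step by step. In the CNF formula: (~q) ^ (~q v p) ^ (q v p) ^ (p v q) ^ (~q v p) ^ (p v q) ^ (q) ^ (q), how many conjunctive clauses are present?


A CNF formula is a conjunction of clauses.
Clauses are separated by ^.
Counting the conjuncts: 8 clauses.

8


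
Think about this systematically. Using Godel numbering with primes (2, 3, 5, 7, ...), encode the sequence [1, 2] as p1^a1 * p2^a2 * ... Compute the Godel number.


Encode each element as an exponent of the corresponding prime:
  2^1 = 2
  3^2 = 9
Product = 2 * 9 = 18

18


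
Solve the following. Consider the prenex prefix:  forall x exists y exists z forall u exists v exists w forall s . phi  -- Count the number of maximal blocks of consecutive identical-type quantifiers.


Quantifier-type sequence: A E E A E E A  (A=forall, E=exists)
Group into maximal same-type runs:
  Ax1 | Ex2 | Ax1 | Ex2 | Ax1
Number of blocks = 5

5


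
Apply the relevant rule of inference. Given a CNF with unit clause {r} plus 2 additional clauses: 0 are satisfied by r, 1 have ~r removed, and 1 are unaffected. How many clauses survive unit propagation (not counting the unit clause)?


Satisfied (removed): 0
Shortened (remain): 1
Unchanged (remain): 1
Remaining = 1 + 1 = 2

2


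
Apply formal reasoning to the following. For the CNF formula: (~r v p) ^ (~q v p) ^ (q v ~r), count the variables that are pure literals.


Check each variable for pure literal status:
p: pure positive
q: mixed (not pure)
r: pure negative
Pure literal count = 2

2


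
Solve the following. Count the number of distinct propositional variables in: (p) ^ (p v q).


Identify each variable that appears in the formula.
Variables found: p, q
Count = 2

2


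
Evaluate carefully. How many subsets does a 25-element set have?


The power set of a set with n elements has 2^n elements.
|P(S)| = 2^25 = 33554432

33554432


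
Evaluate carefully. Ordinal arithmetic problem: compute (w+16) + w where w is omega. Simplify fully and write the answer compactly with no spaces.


Compute (w+16) + w.
Ordinal + is associative but NOT commutative; for finite n>0, n + w = w but w + n stays w+n.
(w+16) + w = w + (16+w) = w + w = w*2 (the finite tail 16 is absorbed by the right w).
Result = w*2

w*2


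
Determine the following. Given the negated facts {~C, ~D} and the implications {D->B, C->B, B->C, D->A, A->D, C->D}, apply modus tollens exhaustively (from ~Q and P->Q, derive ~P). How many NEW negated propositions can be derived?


Initial negated facts: {~C, ~D}
Apply modus tollens to closure:
  ~C and B->C  =>  ~B
  ~D and A->D  =>  ~A
Final negated: {~A, ~B, ~C, ~D}
New negations: {~A, ~B}
Count = 2

2


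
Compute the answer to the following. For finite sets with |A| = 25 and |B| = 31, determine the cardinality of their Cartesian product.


The Cartesian product A x B contains all ordered pairs (a, b).
|A x B| = |A| * |B| = 25 * 31 = 775

775


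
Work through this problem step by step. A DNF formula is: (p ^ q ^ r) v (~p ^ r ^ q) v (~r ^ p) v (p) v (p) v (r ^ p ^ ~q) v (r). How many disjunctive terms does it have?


A DNF formula is a disjunction of terms (conjunctions).
Terms are separated by v.
Counting the disjuncts: 7 terms.

7


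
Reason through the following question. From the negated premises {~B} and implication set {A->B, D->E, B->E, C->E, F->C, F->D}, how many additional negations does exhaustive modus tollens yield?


Initial negated facts: {~B}
Apply modus tollens to closure:
  ~B and A->B  =>  ~A
Final negated: {~A, ~B}
New negations: {~A}
Count = 1

1


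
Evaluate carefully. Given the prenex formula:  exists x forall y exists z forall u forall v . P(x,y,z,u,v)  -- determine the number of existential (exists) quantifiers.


Quantifier prefix: exists x forall y exists z forall u forall v
Mark each quantifier type:
  E U E U U
Universal count = 3, Existential count = 2
Asked for existential (exists) quantifiers: 2

2


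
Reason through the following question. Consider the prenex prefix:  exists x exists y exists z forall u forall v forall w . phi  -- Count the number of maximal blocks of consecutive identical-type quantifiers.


Quantifier-type sequence: E E E A A A  (A=forall, E=exists)
Group into maximal same-type runs:
  Ex3 | Ax3
Number of blocks = 2

2


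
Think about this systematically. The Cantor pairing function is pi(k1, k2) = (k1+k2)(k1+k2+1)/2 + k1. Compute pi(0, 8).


k1 + k2 = 8
(k1+k2)(k1+k2+1)/2 = 8 * 9 / 2 = 36
pi = 36 + 0 = 36

36


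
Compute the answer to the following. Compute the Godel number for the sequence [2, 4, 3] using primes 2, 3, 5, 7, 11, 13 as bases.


Encode each element as an exponent of the corresponding prime:
  2^2 = 4
  3^4 = 81
  5^3 = 125
Product = 4 * 81 * 125 = 40500

40500


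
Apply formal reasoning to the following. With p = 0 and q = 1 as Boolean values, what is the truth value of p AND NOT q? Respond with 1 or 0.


p = 0, q = 1
Operation: p AND NOT q
Evaluate: 0 AND NOT 1 = 0

0


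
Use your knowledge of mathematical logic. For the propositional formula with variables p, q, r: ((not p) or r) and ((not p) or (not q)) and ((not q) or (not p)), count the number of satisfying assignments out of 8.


Evaluate all 8 assignments for p, q, r:
p=0, q=0, r=0: 1
p=0, q=0, r=1: 1
p=0, q=1, r=0: 1
p=0, q=1, r=1: 1
p=1, q=0, r=0: 0
p=1, q=0, r=1: 1
p=1, q=1, r=0: 0
p=1, q=1, r=1: 0
Satisfying count = 5

5


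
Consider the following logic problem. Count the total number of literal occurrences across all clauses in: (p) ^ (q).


Counting literals in each clause:
Clause 1: 1 literal(s)
Clause 2: 1 literal(s)
Total = 2

2


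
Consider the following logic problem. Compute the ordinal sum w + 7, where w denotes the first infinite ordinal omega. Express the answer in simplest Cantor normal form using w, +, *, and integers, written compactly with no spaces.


Compute w + 7.
Ordinal + is associative but NOT commutative; for finite n>0, n + w = w but w + n stays w+n.
w + 7 is already in normal form (a successor ordinal beyond w).
Result = w+7

w+7


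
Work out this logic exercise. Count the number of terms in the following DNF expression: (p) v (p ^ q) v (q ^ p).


A DNF formula is a disjunction of terms (conjunctions).
Terms are separated by v.
Counting the disjuncts: 3 terms.

3


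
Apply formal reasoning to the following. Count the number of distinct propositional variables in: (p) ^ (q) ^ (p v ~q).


Identify each variable that appears in the formula.
Variables found: p, q
Count = 2

2


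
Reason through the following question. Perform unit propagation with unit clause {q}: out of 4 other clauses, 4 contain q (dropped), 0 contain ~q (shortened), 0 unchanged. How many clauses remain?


Satisfied (removed): 4
Shortened (remain): 0
Unchanged (remain): 0
Remaining = 0 + 0 = 0

0


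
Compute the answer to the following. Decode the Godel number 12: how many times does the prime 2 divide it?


Factorize 12 by dividing by 2 repeatedly.
Division steps: 2 divides 12 exactly 2 time(s).
Exponent of 2 = 2

2


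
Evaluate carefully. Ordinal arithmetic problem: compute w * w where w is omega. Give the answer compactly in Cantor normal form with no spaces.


Compute w * w.
Ordinal * is associative and left-distributive over +, but NOT commutative; for finite n>1, n*w = w but w*n stays w*n.
w * w = w^2 by definition.
Result = w^2

w^2
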